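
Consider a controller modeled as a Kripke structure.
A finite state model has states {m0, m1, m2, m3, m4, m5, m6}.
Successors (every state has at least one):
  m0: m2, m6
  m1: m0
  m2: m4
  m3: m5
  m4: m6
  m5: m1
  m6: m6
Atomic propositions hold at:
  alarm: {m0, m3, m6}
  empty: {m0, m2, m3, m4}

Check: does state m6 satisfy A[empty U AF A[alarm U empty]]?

No

A[alarm U empty]: least fixpoint, start Z0 = Sat(empty) = {m0, m2, m3, m4}, add states in Sat(alarm) with every successor in Z. Already a fixed point.
Sat(A[alarm U empty]) = {m0, m2, m3, m4}
AF A[alarm U empty]: least fixpoint, start Z0 = {m0, m2, m3, m4}, add states with every successor in Z. Z1 = {m0, m1, m2, m3, m4}; Z2 = {m0, m1, m2, m3, m4, m5}; fixed.
Sat(AF A[alarm U empty]) = {m0, m1, m2, m3, m4, m5}
A[empty U AF A[alarm U empty]]: least fixpoint, start Z0 = Sat(AF A[alarm U empty]) = {m0, m1, m2, m3, m4, m5}, add states in Sat(empty) with every successor in Z. Already a fixed point.
Sat(A[empty U AF A[alarm U empty]]) = {m0, m1, m2, m3, m4, m5}
m6 ∉ Sat(A[empty U AF A[alarm U empty]]) = {m0, m1, m2, m3, m4, m5}, so the formula does not hold at m6.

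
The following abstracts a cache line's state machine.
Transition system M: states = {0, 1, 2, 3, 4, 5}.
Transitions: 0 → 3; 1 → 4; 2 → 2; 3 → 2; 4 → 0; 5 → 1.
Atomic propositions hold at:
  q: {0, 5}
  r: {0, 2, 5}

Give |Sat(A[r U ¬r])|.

5

Sat(¬r) = {1, 3, 4}
A[r U ¬r]: least fixpoint, start Z0 = Sat(¬r) = {1, 3, 4}, add states in Sat(r) with every successor in Z. Z1 = {0, 1, 3, 4, 5}; fixed.
Sat(A[r U ¬r]) = {0, 1, 3, 4, 5}
|Sat(A[r U ¬r])| = |{0, 1, 3, 4, 5}| = 5.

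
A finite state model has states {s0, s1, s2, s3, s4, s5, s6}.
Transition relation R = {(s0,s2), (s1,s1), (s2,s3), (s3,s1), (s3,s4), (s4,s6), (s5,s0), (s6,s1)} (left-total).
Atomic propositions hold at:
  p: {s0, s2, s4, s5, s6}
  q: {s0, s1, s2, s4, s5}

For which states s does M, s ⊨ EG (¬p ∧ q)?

Sat(¬p) = {s1, s3}
Sat(¬p ∧ q) = {s1}
EG (¬p ∧ q): greatest fixpoint, start Z0 = {s1}, keep only states in Sat with some successor in Z. Already a fixed point.
Sat(EG (¬p ∧ q)) = {s1}

{s1}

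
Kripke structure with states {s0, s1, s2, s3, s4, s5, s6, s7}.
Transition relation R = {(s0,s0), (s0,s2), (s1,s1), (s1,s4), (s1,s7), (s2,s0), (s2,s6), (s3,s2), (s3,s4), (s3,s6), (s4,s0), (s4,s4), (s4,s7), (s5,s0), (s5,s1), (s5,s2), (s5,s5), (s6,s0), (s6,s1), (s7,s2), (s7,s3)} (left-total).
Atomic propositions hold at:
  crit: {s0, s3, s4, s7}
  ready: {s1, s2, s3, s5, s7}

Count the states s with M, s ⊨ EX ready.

7

Sat(EX ready) = {s : some successor in {s1, s2, s3, s5, s7}} = {s0, s1, s3, s4, s5, s6, s7}
|Sat(EX ready)| = |{s0, s1, s3, s4, s5, s6, s7}| = 7.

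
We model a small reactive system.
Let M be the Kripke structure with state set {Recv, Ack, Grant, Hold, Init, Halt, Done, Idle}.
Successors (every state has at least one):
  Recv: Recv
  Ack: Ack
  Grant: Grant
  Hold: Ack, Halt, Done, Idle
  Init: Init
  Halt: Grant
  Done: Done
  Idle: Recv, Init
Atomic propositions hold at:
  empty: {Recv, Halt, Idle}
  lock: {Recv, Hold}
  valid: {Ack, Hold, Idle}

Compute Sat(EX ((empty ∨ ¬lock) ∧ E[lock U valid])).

Sat(¬lock) = {Ack, Grant, Init, Halt, Done, Idle}
Sat(empty ∨ ¬lock) = {Recv, Ack, Grant, Init, Halt, Done, Idle}
E[lock U valid]: least fixpoint, start Z0 = Sat(valid) = {Ack, Hold, Idle}, add states in Sat(lock) with some successor in Z. Already a fixed point.
Sat(E[lock U valid]) = {Ack, Hold, Idle}
Sat((empty ∨ ¬lock) ∧ E[lock U valid]) = {Ack, Idle}
Sat(EX ((empty ∨ ¬lock) ∧ E[lock U valid])) = {s : some successor in {Ack, Idle}} = {Ack, Hold}

{Ack, Hold}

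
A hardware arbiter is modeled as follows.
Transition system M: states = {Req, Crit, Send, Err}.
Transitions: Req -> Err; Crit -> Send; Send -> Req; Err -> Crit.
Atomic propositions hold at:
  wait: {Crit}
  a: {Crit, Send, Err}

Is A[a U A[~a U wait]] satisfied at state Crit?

Sat(~a) = {Req}
A[~a U wait]: least fixpoint, start Z0 = Sat(wait) = {Crit}, add states in Sat(~a) with every successor in Z. Already a fixed point.
Sat(A[~a U wait]) = {Crit}
A[a U A[~a U wait]]: least fixpoint, start Z0 = Sat(A[~a U wait]) = {Crit}, add states in Sat(a) with every successor in Z. Z1 = {Crit, Err}; fixed.
Sat(A[a U A[~a U wait]]) = {Crit, Err}
Crit ∈ Sat(A[a U A[~a U wait]]) = {Crit, Err}, so the formula holds at Crit.

Yes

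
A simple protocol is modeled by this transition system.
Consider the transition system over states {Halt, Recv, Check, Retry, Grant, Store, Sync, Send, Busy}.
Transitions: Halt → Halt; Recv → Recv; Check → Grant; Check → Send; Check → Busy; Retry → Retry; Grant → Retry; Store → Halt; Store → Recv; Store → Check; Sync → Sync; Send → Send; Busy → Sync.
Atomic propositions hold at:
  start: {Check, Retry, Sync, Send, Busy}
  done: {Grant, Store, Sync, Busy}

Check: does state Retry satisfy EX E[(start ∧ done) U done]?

No

Sat(start ∧ done) = {Sync, Busy}
E[(start ∧ done) U done]: least fixpoint, start Z0 = Sat(done) = {Grant, Store, Sync, Busy}, add states in Sat(start ∧ done) with some successor in Z. Already a fixed point.
Sat(E[(start ∧ done) U done]) = {Grant, Store, Sync, Busy}
Sat(EX E[(start ∧ done) U done]) = {s : some successor in {Grant, Store, Sync, Busy}} = {Check, Sync, Busy}
Retry ∉ Sat(EX E[(start ∧ done) U done]) = {Check, Sync, Busy}, so the formula does not hold at Retry.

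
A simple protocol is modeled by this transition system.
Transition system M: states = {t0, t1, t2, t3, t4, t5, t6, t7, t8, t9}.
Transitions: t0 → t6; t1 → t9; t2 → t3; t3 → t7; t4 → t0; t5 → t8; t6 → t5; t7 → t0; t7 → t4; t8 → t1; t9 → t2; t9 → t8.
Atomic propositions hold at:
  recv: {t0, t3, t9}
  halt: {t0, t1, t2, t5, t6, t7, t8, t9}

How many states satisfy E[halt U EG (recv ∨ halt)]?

Sat(recv ∨ halt) = {t0, t1, t2, t3, t5, t6, t7, t8, t9}
EG (recv ∨ halt): greatest fixpoint, start Z0 = {t0, t1, t2, t3, t5, t6, t7, t8, t9}, keep only states in Sat with some successor in Z. Already a fixed point.
Sat(EG (recv ∨ halt)) = {t0, t1, t2, t3, t5, t6, t7, t8, t9}
E[halt U EG (recv ∨ halt)]: least fixpoint, start Z0 = Sat(EG (recv ∨ halt)) = {t0, t1, t2, t3, t5, t6, t7, t8, t9}, add states in Sat(halt) with some successor in Z. Already a fixed point.
Sat(E[halt U EG (recv ∨ halt)]) = {t0, t1, t2, t3, t5, t6, t7, t8, t9}
|Sat(E[halt U EG (recv ∨ halt)])| = |{t0, t1, t2, t3, t5, t6, t7, t8, t9}| = 9.

9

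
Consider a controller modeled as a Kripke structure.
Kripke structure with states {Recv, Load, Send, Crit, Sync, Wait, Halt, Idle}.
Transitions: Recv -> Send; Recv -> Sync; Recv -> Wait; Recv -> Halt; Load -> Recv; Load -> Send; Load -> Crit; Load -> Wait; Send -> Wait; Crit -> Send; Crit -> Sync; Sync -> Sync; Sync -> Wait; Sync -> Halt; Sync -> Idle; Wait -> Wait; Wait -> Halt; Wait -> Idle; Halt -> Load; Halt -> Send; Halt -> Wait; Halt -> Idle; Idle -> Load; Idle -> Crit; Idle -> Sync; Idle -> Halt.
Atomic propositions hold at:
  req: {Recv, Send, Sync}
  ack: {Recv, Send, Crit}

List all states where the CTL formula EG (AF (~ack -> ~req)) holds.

Sat(~ack) = {Load, Sync, Wait, Halt, Idle}
Sat(~req) = {Load, Crit, Wait, Halt, Idle}
Sat(~ack -> ~req) = {Recv, Load, Send, Crit, Wait, Halt, Idle}
AF (~ack -> ~req): least fixpoint, start Z0 = {Recv, Load, Send, Crit, Wait, Halt, Idle}, add states with every successor in Z. Already a fixed point.
Sat(AF (~ack -> ~req)) = {Recv, Load, Send, Crit, Wait, Halt, Idle}
EG (AF (~ack -> ~req)): greatest fixpoint, start Z0 = {Recv, Load, Send, Crit, Wait, Halt, Idle}, keep only states in Sat with some successor in Z. Already a fixed point.
Sat(EG (AF (~ack -> ~req))) = {Recv, Load, Send, Crit, Wait, Halt, Idle}

{Recv, Load, Send, Crit, Wait, Halt, Idle}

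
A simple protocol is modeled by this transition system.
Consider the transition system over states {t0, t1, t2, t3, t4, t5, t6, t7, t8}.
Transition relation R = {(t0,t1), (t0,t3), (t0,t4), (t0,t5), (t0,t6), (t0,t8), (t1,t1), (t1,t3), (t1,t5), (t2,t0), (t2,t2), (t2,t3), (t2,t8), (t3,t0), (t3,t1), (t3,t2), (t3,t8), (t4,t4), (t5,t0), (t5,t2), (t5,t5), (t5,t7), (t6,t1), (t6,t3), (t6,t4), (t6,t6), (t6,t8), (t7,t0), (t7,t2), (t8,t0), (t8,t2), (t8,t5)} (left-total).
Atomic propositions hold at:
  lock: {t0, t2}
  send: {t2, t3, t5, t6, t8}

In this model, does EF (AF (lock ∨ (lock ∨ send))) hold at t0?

Sat(lock ∨ send) = {t0, t2, t3, t5, t6, t8}
Sat(lock ∨ (lock ∨ send)) = {t0, t2, t3, t5, t6, t8}
AF (lock ∨ (lock ∨ send)): least fixpoint, start Z0 = {t0, t2, t3, t5, t6, t8}, add states with every successor in Z. Z1 = {t0, t2, t3, t5, t6, t7, t8}; fixed.
Sat(AF (lock ∨ (lock ∨ send))) = {t0, t2, t3, t5, t6, t7, t8}
EF (AF (lock ∨ (lock ∨ send))): least fixpoint, start Z0 = {t0, t2, t3, t5, t6, t7, t8}, add states with some successor in Z. Z1 = {t0, t1, t2, t3, t5, t6, t7, t8}; fixed.
Sat(EF (AF (lock ∨ (lock ∨ send)))) = {t0, t1, t2, t3, t5, t6, t7, t8}
t0 ∈ Sat(EF (AF (lock ∨ (lock ∨ send)))) = {t0, t1, t2, t3, t5, t6, t7, t8}, so the formula holds at t0.

Yes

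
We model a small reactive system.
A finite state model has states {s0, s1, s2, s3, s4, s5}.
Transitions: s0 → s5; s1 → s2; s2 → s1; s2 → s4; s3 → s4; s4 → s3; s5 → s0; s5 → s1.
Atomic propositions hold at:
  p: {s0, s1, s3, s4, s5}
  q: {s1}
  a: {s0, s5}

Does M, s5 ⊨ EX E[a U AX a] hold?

Yes

Sat(AX a) = {s : every successor in {s0, s5}} = {s0}
E[a U AX a]: least fixpoint, start Z0 = Sat(AX a) = {s0}, add states in Sat(a) with some successor in Z. Z1 = {s0, s5}; fixed.
Sat(E[a U AX a]) = {s0, s5}
Sat(EX E[a U AX a]) = {s : some successor in {s0, s5}} = {s0, s5}
s5 ∈ Sat(EX E[a U AX a]) = {s0, s5}, so the formula holds at s5.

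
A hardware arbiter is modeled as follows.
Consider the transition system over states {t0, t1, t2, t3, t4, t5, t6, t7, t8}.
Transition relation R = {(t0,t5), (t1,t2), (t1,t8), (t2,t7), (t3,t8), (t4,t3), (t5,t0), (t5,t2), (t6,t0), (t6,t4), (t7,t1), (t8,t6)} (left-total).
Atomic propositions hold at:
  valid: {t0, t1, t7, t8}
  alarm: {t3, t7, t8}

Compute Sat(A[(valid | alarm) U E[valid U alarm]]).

{t1, t3, t7, t8}

Sat(valid | alarm) = {t0, t1, t3, t7, t8}
E[valid U alarm]: least fixpoint, start Z0 = Sat(alarm) = {t3, t7, t8}, add states in Sat(valid) with some successor in Z. Z1 = {t1, t3, t7, t8}; fixed.
Sat(E[valid U alarm]) = {t1, t3, t7, t8}
A[(valid | alarm) U E[valid U alarm]]: least fixpoint, start Z0 = Sat(E[valid U alarm]) = {t1, t3, t7, t8}, add states in Sat(valid | alarm) with every successor in Z. Already a fixed point.
Sat(A[(valid | alarm) U E[valid U alarm]]) = {t1, t3, t7, t8}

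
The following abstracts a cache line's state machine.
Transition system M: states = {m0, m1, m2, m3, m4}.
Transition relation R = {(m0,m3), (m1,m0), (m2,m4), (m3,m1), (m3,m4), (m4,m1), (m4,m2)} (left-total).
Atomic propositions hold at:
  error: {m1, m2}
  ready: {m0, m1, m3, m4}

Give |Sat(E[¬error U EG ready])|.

Sat(¬error) = {m0, m3, m4}
EG ready: greatest fixpoint, start Z0 = {m0, m1, m3, m4}, keep only states in Sat with some successor in Z. Already a fixed point.
Sat(EG ready) = {m0, m1, m3, m4}
E[¬error U EG ready]: least fixpoint, start Z0 = Sat(EG ready) = {m0, m1, m3, m4}, add states in Sat(¬error) with some successor in Z. Already a fixed point.
Sat(E[¬error U EG ready]) = {m0, m1, m3, m4}
|Sat(E[¬error U EG ready])| = |{m0, m1, m3, m4}| = 4.

4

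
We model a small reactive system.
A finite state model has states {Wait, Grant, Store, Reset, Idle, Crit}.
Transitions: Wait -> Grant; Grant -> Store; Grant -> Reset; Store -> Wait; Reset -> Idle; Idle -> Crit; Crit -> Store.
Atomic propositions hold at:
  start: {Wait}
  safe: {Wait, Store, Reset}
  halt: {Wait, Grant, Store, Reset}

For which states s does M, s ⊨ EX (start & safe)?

{Store}

Sat(start & safe) = {Wait}
Sat(EX (start & safe)) = {s : some successor in {Wait}} = {Store}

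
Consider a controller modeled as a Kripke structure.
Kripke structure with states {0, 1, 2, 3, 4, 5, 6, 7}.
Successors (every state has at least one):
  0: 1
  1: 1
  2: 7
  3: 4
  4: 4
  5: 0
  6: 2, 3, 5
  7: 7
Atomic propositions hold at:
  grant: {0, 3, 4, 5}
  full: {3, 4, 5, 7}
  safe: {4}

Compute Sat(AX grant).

{3, 4, 5}

Sat(AX grant) = {s : every successor in {0, 3, 4, 5}} = {3, 4, 5}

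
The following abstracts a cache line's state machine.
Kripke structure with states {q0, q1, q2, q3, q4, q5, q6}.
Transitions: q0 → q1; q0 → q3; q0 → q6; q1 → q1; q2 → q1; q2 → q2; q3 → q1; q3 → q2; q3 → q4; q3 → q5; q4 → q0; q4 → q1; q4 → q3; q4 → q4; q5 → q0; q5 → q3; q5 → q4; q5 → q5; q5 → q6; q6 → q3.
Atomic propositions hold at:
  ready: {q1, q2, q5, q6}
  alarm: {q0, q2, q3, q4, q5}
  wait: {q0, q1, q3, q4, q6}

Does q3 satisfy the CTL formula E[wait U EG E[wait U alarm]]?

Yes

E[wait U alarm]: least fixpoint, start Z0 = Sat(alarm) = {q0, q2, q3, q4, q5}, add states in Sat(wait) with some successor in Z. Z1 = {q0, q2, q3, q4, q5, q6}; fixed.
Sat(E[wait U alarm]) = {q0, q2, q3, q4, q5, q6}
EG E[wait U alarm]: greatest fixpoint, start Z0 = {q0, q2, q3, q4, q5, q6}, keep only states in Sat with some successor in Z. Already a fixed point.
Sat(EG E[wait U alarm]) = {q0, q2, q3, q4, q5, q6}
E[wait U EG E[wait U alarm]]: least fixpoint, start Z0 = Sat(EG E[wait U alarm]) = {q0, q2, q3, q4, q5, q6}, add states in Sat(wait) with some successor in Z. Already a fixed point.
Sat(E[wait U EG E[wait U alarm]]) = {q0, q2, q3, q4, q5, q6}
q3 ∈ Sat(E[wait U EG E[wait U alarm]]) = {q0, q2, q3, q4, q5, q6}, so the formula holds at q3.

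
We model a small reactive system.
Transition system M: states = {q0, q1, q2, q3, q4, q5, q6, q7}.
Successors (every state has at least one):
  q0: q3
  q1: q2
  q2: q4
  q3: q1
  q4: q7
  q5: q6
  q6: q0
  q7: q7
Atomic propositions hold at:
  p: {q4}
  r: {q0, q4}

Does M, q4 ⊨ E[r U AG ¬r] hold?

Yes

Sat(¬r) = {q1, q2, q3, q5, q6, q7}
AG ¬r: greatest fixpoint, start Z0 = {q1, q2, q3, q5, q6, q7}, keep only states in Sat with every successor in Z. Z1 = {q1, q3, q5, q7}; Z2 = {q3, q7}; Z3 = {q7}; fixed.
Sat(AG ¬r) = {q7}
E[r U AG ¬r]: least fixpoint, start Z0 = Sat(AG ¬r) = {q7}, add states in Sat(r) with some successor in Z. Z1 = {q4, q7}; fixed.
Sat(E[r U AG ¬r]) = {q4, q7}
q4 ∈ Sat(E[r U AG ¬r]) = {q4, q7}, so the formula holds at q4.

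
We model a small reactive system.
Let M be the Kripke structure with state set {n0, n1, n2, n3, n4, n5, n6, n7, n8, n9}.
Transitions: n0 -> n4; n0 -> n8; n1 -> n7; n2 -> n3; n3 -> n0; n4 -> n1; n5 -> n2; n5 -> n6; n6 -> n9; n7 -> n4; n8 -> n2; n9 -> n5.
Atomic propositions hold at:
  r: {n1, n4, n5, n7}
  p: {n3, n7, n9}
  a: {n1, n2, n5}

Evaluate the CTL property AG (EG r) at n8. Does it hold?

EG r: greatest fixpoint, start Z0 = {n1, n4, n5, n7}, keep only states in Sat with some successor in Z. Z1 = {n1, n4, n7}; fixed.
Sat(EG r) = {n1, n4, n7}
AG (EG r): greatest fixpoint, start Z0 = {n1, n4, n7}, keep only states in Sat with every successor in Z. Already a fixed point.
Sat(AG (EG r)) = {n1, n4, n7}
n8 ∉ Sat(AG (EG r)) = {n1, n4, n7}, so the formula does not hold at n8.

No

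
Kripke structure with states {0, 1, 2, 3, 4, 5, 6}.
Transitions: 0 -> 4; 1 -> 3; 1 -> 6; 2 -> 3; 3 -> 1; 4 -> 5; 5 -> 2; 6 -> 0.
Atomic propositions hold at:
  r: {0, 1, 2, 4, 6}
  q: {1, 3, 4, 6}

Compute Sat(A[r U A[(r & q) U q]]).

Sat(r & q) = {1, 4, 6}
A[(r & q) U q]: least fixpoint, start Z0 = Sat(q) = {1, 3, 4, 6}, add states in Sat(r & q) with every successor in Z. Already a fixed point.
Sat(A[(r & q) U q]) = {1, 3, 4, 6}
A[r U A[(r & q) U q]]: least fixpoint, start Z0 = Sat(A[(r & q) U q]) = {1, 3, 4, 6}, add states in Sat(r) with every successor in Z. Z1 = {0, 1, 2, 3, 4, 6}; fixed.
Sat(A[r U A[(r & q) U q]]) = {0, 1, 2, 3, 4, 6}

{0, 1, 2, 3, 4, 6}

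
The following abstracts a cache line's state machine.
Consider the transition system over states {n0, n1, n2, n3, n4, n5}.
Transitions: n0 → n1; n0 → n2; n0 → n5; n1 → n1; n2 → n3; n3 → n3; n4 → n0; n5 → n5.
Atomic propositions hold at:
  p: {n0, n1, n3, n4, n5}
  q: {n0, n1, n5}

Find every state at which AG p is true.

{n1, n3, n5}

AG p: greatest fixpoint, start Z0 = {n0, n1, n3, n4, n5}, keep only states in Sat with every successor in Z. Z1 = {n1, n3, n4, n5}; Z2 = {n1, n3, n5}; fixed.
Sat(AG p) = {n1, n3, n5}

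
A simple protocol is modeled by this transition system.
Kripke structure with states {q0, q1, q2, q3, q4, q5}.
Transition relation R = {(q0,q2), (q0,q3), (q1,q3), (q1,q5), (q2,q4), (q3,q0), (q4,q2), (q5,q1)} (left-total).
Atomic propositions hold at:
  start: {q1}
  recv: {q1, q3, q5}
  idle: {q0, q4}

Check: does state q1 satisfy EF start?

EF start: least fixpoint, start Z0 = {q1}, add states with some successor in Z. Z1 = {q1, q5}; fixed.
Sat(EF start) = {q1, q5}
q1 ∈ Sat(EF start) = {q1, q5}, so the formula holds at q1.

Yes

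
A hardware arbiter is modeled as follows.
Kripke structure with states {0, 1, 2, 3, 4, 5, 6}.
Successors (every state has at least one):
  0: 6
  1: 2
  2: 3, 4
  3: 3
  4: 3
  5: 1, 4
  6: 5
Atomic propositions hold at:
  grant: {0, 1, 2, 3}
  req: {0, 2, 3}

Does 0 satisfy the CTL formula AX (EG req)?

EG req: greatest fixpoint, start Z0 = {0, 2, 3}, keep only states in Sat with some successor in Z. Z1 = {2, 3}; fixed.
Sat(EG req) = {2, 3}
Sat(AX (EG req)) = {s : every successor in {2, 3}} = {1, 3, 4}
0 ∉ Sat(AX (EG req)) = {1, 3, 4}, so the formula does not hold at 0.

No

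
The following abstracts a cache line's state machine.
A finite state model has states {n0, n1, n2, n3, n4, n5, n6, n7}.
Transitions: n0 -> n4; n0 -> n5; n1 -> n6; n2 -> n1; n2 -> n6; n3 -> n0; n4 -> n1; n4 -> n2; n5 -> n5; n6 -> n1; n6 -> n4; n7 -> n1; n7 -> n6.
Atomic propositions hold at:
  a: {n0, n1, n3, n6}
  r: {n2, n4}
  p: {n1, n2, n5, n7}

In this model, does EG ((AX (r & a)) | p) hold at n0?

Sat(r & a) = ∅
Sat(AX (r & a)) = {s : every successor in ∅} = ∅
Sat((AX (r & a)) | p) = {n1, n2, n5, n7}
EG ((AX (r & a)) | p): greatest fixpoint, start Z0 = {n1, n2, n5, n7}, keep only states in Sat with some successor in Z. Z1 = {n2, n5, n7}; Z2 = {n5}; fixed.
Sat(EG ((AX (r & a)) | p)) = {n5}
n0 ∉ Sat(EG ((AX (r & a)) | p)) = {n5}, so the formula does not hold at n0.

No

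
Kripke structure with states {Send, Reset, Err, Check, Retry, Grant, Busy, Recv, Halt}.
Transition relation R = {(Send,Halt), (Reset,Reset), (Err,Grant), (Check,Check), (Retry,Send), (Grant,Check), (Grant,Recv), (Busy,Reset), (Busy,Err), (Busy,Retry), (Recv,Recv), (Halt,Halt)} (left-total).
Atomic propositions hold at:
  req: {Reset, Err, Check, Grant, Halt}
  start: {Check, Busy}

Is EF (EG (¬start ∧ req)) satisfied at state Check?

Sat(¬start) = {Send, Reset, Err, Retry, Grant, Recv, Halt}
Sat(¬start ∧ req) = {Reset, Err, Grant, Halt}
EG (¬start ∧ req): greatest fixpoint, start Z0 = {Reset, Err, Grant, Halt}, keep only states in Sat with some successor in Z. Z1 = {Reset, Err, Halt}; Z2 = {Reset, Halt}; fixed.
Sat(EG (¬start ∧ req)) = {Reset, Halt}
EF (EG (¬start ∧ req)): least fixpoint, start Z0 = {Reset, Halt}, add states with some successor in Z. Z1 = {Send, Reset, Busy, Halt}; Z2 = {Send, Reset, Retry, Busy, Halt}; fixed.
Sat(EF (EG (¬start ∧ req))) = {Send, Reset, Retry, Busy, Halt}
Check ∉ Sat(EF (EG (¬start ∧ req))) = {Send, Reset, Retry, Busy, Halt}, so the formula does not hold at Check.

No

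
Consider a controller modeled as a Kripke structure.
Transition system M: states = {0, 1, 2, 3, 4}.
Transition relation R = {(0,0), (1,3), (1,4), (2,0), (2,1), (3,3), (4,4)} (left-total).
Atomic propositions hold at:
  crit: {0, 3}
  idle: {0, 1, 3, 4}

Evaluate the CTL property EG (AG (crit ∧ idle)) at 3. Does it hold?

Yes

Sat(crit ∧ idle) = {0, 3}
AG (crit ∧ idle): greatest fixpoint, start Z0 = {0, 3}, keep only states in Sat with every successor in Z. Already a fixed point.
Sat(AG (crit ∧ idle)) = {0, 3}
EG (AG (crit ∧ idle)): greatest fixpoint, start Z0 = {0, 3}, keep only states in Sat with some successor in Z. Already a fixed point.
Sat(EG (AG (crit ∧ idle))) = {0, 3}
3 ∈ Sat(EG (AG (crit ∧ idle))) = {0, 3}, so the formula holds at 3.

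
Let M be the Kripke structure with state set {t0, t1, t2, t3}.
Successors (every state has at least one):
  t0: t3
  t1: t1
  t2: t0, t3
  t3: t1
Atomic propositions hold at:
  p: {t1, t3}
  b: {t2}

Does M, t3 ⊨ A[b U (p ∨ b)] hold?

Yes

Sat(p ∨ b) = {t1, t2, t3}
A[b U (p ∨ b)]: least fixpoint, start Z0 = Sat((p ∨ b)) = {t1, t2, t3}, add states in Sat(b) with every successor in Z. Already a fixed point.
Sat(A[b U (p ∨ b)]) = {t1, t2, t3}
t3 ∈ Sat(A[b U (p ∨ b)]) = {t1, t2, t3}, so the formula holds at t3.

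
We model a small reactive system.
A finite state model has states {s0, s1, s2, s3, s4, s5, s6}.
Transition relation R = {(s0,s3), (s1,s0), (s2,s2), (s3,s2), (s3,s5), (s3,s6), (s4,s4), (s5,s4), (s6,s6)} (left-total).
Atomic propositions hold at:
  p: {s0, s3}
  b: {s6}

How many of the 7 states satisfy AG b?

AG b: greatest fixpoint, start Z0 = {s6}, keep only states in Sat with every successor in Z. Already a fixed point.
Sat(AG b) = {s6}
|Sat(AG b)| = |{s6}| = 1.

1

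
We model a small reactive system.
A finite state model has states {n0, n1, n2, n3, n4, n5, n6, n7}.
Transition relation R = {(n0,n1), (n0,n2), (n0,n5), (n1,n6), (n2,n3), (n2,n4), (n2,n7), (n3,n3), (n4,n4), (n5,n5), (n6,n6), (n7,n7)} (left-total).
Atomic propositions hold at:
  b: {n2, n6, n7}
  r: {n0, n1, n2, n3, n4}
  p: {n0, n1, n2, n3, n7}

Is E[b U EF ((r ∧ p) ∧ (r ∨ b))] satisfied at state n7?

No

Sat(r ∧ p) = {n0, n1, n2, n3}
Sat(r ∨ b) = {n0, n1, n2, n3, n4, n6, n7}
Sat((r ∧ p) ∧ (r ∨ b)) = {n0, n1, n2, n3}
EF ((r ∧ p) ∧ (r ∨ b)): least fixpoint, start Z0 = {n0, n1, n2, n3}, add states with some successor in Z. Already a fixed point.
Sat(EF ((r ∧ p) ∧ (r ∨ b))) = {n0, n1, n2, n3}
E[b U EF ((r ∧ p) ∧ (r ∨ b))]: least fixpoint, start Z0 = Sat(EF ((r ∧ p) ∧ (r ∨ b))) = {n0, n1, n2, n3}, add states in Sat(b) with some successor in Z. Already a fixed point.
Sat(E[b U EF ((r ∧ p) ∧ (r ∨ b))]) = {n0, n1, n2, n3}
n7 ∉ Sat(E[b U EF ((r ∧ p) ∧ (r ∨ b))]) = {n0, n1, n2, n3}, so the formula does not hold at n7.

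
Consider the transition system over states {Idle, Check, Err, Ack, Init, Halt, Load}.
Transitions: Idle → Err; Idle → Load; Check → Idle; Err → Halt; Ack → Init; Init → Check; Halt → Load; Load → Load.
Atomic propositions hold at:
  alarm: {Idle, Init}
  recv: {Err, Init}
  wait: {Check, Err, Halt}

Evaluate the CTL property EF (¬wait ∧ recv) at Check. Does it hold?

No

Sat(¬wait) = {Idle, Ack, Init, Load}
Sat(¬wait ∧ recv) = {Init}
EF (¬wait ∧ recv): least fixpoint, start Z0 = {Init}, add states with some successor in Z. Z1 = {Ack, Init}; fixed.
Sat(EF (¬wait ∧ recv)) = {Ack, Init}
Check ∉ Sat(EF (¬wait ∧ recv)) = {Ack, Init}, so the formula does not hold at Check.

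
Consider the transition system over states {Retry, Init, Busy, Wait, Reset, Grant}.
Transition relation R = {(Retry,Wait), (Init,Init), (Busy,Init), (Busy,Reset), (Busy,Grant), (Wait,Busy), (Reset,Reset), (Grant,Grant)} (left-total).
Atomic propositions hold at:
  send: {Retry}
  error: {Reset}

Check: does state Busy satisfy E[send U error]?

E[send U error]: least fixpoint, start Z0 = Sat(error) = {Reset}, add states in Sat(send) with some successor in Z. Already a fixed point.
Sat(E[send U error]) = {Reset}
Busy ∉ Sat(E[send U error]) = {Reset}, so the formula does not hold at Busy.

No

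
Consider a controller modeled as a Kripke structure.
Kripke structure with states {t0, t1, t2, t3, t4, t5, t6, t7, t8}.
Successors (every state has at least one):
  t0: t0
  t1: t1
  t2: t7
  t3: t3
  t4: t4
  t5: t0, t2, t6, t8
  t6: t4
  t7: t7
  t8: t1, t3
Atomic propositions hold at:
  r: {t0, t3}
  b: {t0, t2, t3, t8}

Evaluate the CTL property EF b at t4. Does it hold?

No

EF b: least fixpoint, start Z0 = {t0, t2, t3, t8}, add states with some successor in Z. Z1 = {t0, t2, t3, t5, t8}; fixed.
Sat(EF b) = {t0, t2, t3, t5, t8}
t4 ∉ Sat(EF b) = {t0, t2, t3, t5, t8}, so the formula does not hold at t4.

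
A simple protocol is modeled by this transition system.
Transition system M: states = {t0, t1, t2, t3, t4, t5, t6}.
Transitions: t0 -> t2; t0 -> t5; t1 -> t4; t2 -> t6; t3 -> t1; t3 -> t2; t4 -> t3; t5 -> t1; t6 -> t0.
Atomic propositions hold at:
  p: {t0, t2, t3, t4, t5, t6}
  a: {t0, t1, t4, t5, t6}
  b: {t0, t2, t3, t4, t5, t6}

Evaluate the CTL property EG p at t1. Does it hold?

No

EG p: greatest fixpoint, start Z0 = {t0, t2, t3, t4, t5, t6}, keep only states in Sat with some successor in Z. Z1 = {t0, t2, t3, t4, t6}; fixed.
Sat(EG p) = {t0, t2, t3, t4, t6}
t1 ∉ Sat(EG p) = {t0, t2, t3, t4, t6}, so the formula does not hold at t1.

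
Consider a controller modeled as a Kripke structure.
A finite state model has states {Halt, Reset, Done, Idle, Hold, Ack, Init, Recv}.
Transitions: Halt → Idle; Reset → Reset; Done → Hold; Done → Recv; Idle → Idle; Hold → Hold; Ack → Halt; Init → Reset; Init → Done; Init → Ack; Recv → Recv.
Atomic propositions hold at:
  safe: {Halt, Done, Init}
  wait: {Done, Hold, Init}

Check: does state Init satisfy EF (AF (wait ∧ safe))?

Yes

Sat(wait ∧ safe) = {Done, Init}
AF (wait ∧ safe): least fixpoint, start Z0 = {Done, Init}, add states with every successor in Z. Already a fixed point.
Sat(AF (wait ∧ safe)) = {Done, Init}
EF (AF (wait ∧ safe)): least fixpoint, start Z0 = {Done, Init}, add states with some successor in Z. Already a fixed point.
Sat(EF (AF (wait ∧ safe))) = {Done, Init}
Init ∈ Sat(EF (AF (wait ∧ safe))) = {Done, Init}, so the formula holds at Init.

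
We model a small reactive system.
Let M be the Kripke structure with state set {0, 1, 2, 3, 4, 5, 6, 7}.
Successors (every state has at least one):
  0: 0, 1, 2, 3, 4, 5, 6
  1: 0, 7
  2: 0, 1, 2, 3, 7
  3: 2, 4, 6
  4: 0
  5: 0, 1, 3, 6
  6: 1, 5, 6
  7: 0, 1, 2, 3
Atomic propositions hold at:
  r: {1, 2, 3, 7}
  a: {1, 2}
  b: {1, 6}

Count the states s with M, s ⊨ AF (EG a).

1

EG a: greatest fixpoint, start Z0 = {1, 2}, keep only states in Sat with some successor in Z. Z1 = {2}; fixed.
Sat(EG a) = {2}
AF (EG a): least fixpoint, start Z0 = {2}, add states with every successor in Z. Already a fixed point.
Sat(AF (EG a)) = {2}
|Sat(AF (EG a))| = |{2}| = 1.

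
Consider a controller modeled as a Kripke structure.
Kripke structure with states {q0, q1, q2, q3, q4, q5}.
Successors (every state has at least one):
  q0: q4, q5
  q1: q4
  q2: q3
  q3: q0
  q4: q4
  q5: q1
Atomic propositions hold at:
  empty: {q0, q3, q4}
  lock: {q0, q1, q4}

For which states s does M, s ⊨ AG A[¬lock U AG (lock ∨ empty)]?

Sat(¬lock) = {q2, q3, q5}
Sat(lock ∨ empty) = {q0, q1, q3, q4}
AG (lock ∨ empty): greatest fixpoint, start Z0 = {q0, q1, q3, q4}, keep only states in Sat with every successor in Z. Z1 = {q1, q3, q4}; Z2 = {q1, q4}; fixed.
Sat(AG (lock ∨ empty)) = {q1, q4}
A[¬lock U AG (lock ∨ empty)]: least fixpoint, start Z0 = Sat(AG (lock ∨ empty)) = {q1, q4}, add states in Sat(¬lock) with every successor in Z. Z1 = {q1, q4, q5}; fixed.
Sat(A[¬lock U AG (lock ∨ empty)]) = {q1, q4, q5}
AG A[¬lock U AG (lock ∨ empty)]: greatest fixpoint, start Z0 = {q1, q4, q5}, keep only states in Sat with every successor in Z. Already a fixed point.
Sat(AG A[¬lock U AG (lock ∨ empty)]) = {q1, q4, q5}

{q1, q4, q5}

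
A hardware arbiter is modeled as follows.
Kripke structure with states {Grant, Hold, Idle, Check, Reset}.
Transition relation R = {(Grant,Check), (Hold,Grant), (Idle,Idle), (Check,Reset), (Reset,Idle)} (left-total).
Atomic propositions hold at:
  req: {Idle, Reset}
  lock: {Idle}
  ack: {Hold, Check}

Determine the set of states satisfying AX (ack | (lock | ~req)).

Sat(~req) = {Grant, Hold, Check}
Sat(lock | ~req) = {Grant, Hold, Idle, Check}
Sat(ack | (lock | ~req)) = {Grant, Hold, Idle, Check}
Sat(AX (ack | (lock | ~req))) = {s : every successor in {Grant, Hold, Idle, Check}} = {Grant, Hold, Idle, Reset}

{Grant, Hold, Idle, Reset}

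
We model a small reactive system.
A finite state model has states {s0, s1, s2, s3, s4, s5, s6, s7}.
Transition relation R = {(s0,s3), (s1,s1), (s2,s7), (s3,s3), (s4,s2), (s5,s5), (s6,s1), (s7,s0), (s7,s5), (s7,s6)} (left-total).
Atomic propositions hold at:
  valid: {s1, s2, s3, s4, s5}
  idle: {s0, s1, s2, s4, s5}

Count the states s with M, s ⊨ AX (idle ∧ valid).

Sat(idle ∧ valid) = {s1, s2, s4, s5}
Sat(AX (idle ∧ valid)) = {s : every successor in {s1, s2, s4, s5}} = {s1, s4, s5, s6}
|Sat(AX (idle ∧ valid))| = |{s1, s4, s5, s6}| = 4.

4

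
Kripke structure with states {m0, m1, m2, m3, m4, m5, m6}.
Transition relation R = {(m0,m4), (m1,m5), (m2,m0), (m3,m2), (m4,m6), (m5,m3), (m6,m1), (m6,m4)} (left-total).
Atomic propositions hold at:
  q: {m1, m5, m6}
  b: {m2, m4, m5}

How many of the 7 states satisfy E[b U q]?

E[b U q]: least fixpoint, start Z0 = Sat(q) = {m1, m5, m6}, add states in Sat(b) with some successor in Z. Z1 = {m1, m4, m5, m6}; fixed.
Sat(E[b U q]) = {m1, m4, m5, m6}
|Sat(E[b U q])| = |{m1, m4, m5, m6}| = 4.

4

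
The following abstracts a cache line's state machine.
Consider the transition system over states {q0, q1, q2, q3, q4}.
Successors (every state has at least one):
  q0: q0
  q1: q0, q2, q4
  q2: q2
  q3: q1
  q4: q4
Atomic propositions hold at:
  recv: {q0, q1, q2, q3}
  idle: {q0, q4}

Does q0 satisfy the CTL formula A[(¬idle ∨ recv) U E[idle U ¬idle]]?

Sat(¬idle) = {q1, q2, q3}
Sat(¬idle ∨ recv) = {q0, q1, q2, q3}
E[idle U ¬idle]: least fixpoint, start Z0 = Sat(¬idle) = {q1, q2, q3}, add states in Sat(idle) with some successor in Z. Already a fixed point.
Sat(E[idle U ¬idle]) = {q1, q2, q3}
A[(¬idle ∨ recv) U E[idle U ¬idle]]: least fixpoint, start Z0 = Sat(E[idle U ¬idle]) = {q1, q2, q3}, add states in Sat(¬idle ∨ recv) with every successor in Z. Already a fixed point.
Sat(A[(¬idle ∨ recv) U E[idle U ¬idle]]) = {q1, q2, q3}
q0 ∉ Sat(A[(¬idle ∨ recv) U E[idle U ¬idle]]) = {q1, q2, q3}, so the formula does not hold at q0.

No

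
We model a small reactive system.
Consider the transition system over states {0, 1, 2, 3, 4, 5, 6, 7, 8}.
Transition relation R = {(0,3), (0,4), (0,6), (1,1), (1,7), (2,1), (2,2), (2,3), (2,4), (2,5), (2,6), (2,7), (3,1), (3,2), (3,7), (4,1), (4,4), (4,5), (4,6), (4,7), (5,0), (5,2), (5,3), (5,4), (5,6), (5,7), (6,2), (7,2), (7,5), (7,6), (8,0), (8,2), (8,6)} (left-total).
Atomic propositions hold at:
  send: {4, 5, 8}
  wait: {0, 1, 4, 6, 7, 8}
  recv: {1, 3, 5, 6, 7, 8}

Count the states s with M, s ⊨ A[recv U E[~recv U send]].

Sat(~recv) = {0, 2, 4}
E[~recv U send]: least fixpoint, start Z0 = Sat(send) = {4, 5, 8}, add states in Sat(~recv) with some successor in Z. Z1 = {0, 2, 4, 5, 8}; fixed.
Sat(E[~recv U send]) = {0, 2, 4, 5, 8}
A[recv U E[~recv U send]]: least fixpoint, start Z0 = Sat(E[~recv U send]) = {0, 2, 4, 5, 8}, add states in Sat(recv) with every successor in Z. Z1 = {0, 2, 4, 5, 6, 8}; Z2 = {0, 2, 4, 5, 6, 7, 8}; fixed.
Sat(A[recv U E[~recv U send]]) = {0, 2, 4, 5, 6, 7, 8}
|Sat(A[recv U E[~recv U send]])| = |{0, 2, 4, 5, 6, 7, 8}| = 7.

7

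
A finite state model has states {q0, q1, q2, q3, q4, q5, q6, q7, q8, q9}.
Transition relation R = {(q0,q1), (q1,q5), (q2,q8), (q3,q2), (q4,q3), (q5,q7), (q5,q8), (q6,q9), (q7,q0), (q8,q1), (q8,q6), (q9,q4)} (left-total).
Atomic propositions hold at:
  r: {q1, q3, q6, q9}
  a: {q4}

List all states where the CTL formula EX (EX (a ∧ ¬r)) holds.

{q6}

Sat(¬r) = {q0, q2, q4, q5, q7, q8}
Sat(a ∧ ¬r) = {q4}
Sat(EX (a ∧ ¬r)) = {s : some successor in {q4}} = {q9}
Sat(EX (EX (a ∧ ¬r))) = {s : some successor in {q9}} = {q6}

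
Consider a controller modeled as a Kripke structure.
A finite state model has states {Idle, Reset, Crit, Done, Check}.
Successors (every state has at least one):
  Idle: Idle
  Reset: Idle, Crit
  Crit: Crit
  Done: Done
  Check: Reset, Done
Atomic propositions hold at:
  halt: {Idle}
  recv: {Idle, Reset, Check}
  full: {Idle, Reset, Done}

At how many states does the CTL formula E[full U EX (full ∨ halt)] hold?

4

Sat(full ∨ halt) = {Idle, Reset, Done}
Sat(EX (full ∨ halt)) = {s : some successor in {Idle, Reset, Done}} = {Idle, Reset, Done, Check}
E[full U EX (full ∨ halt)]: least fixpoint, start Z0 = Sat(EX (full ∨ halt)) = {Idle, Reset, Done, Check}, add states in Sat(full) with some successor in Z. Already a fixed point.
Sat(E[full U EX (full ∨ halt)]) = {Idle, Reset, Done, Check}
|Sat(E[full U EX (full ∨ halt)])| = |{Idle, Reset, Done, Check}| = 4.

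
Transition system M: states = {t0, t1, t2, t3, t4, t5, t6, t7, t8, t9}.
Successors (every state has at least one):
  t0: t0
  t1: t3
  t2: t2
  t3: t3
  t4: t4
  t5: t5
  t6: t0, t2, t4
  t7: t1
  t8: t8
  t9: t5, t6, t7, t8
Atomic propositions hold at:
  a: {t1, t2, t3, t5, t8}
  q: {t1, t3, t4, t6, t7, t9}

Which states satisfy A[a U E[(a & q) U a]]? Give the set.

Sat(a & q) = {t1, t3}
E[(a & q) U a]: least fixpoint, start Z0 = Sat(a) = {t1, t2, t3, t5, t8}, add states in Sat(a & q) with some successor in Z. Already a fixed point.
Sat(E[(a & q) U a]) = {t1, t2, t3, t5, t8}
A[a U E[(a & q) U a]]: least fixpoint, start Z0 = Sat(E[(a & q) U a]) = {t1, t2, t3, t5, t8}, add states in Sat(a) with every successor in Z. Already a fixed point.
Sat(A[a U E[(a & q) U a]]) = {t1, t2, t3, t5, t8}

{t1, t2, t3, t5, t8}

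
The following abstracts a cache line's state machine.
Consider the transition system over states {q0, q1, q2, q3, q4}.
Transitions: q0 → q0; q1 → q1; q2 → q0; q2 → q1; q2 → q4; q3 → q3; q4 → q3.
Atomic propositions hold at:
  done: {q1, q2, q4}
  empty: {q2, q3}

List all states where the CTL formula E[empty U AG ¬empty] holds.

Sat(¬empty) = {q0, q1, q4}
AG ¬empty: greatest fixpoint, start Z0 = {q0, q1, q4}, keep only states in Sat with every successor in Z. Z1 = {q0, q1}; fixed.
Sat(AG ¬empty) = {q0, q1}
E[empty U AG ¬empty]: least fixpoint, start Z0 = Sat(AG ¬empty) = {q0, q1}, add states in Sat(empty) with some successor in Z. Z1 = {q0, q1, q2}; fixed.
Sat(E[empty U AG ¬empty]) = {q0, q1, q2}

{q0, q1, q2}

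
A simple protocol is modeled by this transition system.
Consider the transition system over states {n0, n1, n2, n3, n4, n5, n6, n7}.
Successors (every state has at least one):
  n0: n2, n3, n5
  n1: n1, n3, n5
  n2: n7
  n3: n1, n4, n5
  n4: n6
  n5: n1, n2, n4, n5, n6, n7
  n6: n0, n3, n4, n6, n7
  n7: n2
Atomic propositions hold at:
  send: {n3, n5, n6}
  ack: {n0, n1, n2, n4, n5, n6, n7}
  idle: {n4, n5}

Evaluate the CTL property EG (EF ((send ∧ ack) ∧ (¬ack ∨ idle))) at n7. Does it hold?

No

Sat(send ∧ ack) = {n5, n6}
Sat(¬ack) = {n3}
Sat(¬ack ∨ idle) = {n3, n4, n5}
Sat((send ∧ ack) ∧ (¬ack ∨ idle)) = {n5}
EF ((send ∧ ack) ∧ (¬ack ∨ idle)): least fixpoint, start Z0 = {n5}, add states with some successor in Z. Z1 = {n0, n1, n3, n5}; Z2 = {n0, n1, n3, n5, n6}; Z3 = {n0, n1, n3, n4, n5, n6}; fixed.
Sat(EF ((send ∧ ack) ∧ (¬ack ∨ idle))) = {n0, n1, n3, n4, n5, n6}
EG (EF ((send ∧ ack) ∧ (¬ack ∨ idle))): greatest fixpoint, start Z0 = {n0, n1, n3, n4, n5, n6}, keep only states in Sat with some successor in Z. Already a fixed point.
Sat(EG (EF ((send ∧ ack) ∧ (¬ack ∨ idle)))) = {n0, n1, n3, n4, n5, n6}
n7 ∉ Sat(EG (EF ((send ∧ ack) ∧ (¬ack ∨ idle)))) = {n0, n1, n3, n4, n5, n6}, so the formula does not hold at n7.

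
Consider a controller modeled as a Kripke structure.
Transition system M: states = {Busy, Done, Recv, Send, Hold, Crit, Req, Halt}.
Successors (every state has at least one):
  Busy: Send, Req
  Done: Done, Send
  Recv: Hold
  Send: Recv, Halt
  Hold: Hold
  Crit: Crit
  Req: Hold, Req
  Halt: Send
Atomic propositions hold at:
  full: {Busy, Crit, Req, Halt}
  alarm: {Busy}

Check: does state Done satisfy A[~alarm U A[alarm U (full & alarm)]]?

Sat(~alarm) = {Done, Recv, Send, Hold, Crit, Req, Halt}
Sat(full & alarm) = {Busy}
A[alarm U (full & alarm)]: least fixpoint, start Z0 = Sat((full & alarm)) = {Busy}, add states in Sat(alarm) with every successor in Z. Already a fixed point.
Sat(A[alarm U (full & alarm)]) = {Busy}
A[~alarm U A[alarm U (full & alarm)]]: least fixpoint, start Z0 = Sat(A[alarm U (full & alarm)]) = {Busy}, add states in Sat(~alarm) with every successor in Z. Already a fixed point.
Sat(A[~alarm U A[alarm U (full & alarm)]]) = {Busy}
Done ∉ Sat(A[~alarm U A[alarm U (full & alarm)]]) = {Busy}, so the formula does not hold at Done.

No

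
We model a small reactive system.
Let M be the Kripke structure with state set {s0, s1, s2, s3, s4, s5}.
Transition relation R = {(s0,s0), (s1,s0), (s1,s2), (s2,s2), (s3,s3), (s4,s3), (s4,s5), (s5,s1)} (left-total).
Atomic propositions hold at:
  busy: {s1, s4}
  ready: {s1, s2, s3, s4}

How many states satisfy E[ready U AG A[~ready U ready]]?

4

Sat(~ready) = {s0, s5}
A[~ready U ready]: least fixpoint, start Z0 = Sat(ready) = {s1, s2, s3, s4}, add states in Sat(~ready) with every successor in Z. Z1 = {s1, s2, s3, s4, s5}; fixed.
Sat(A[~ready U ready]) = {s1, s2, s3, s4, s5}
AG A[~ready U ready]: greatest fixpoint, start Z0 = {s1, s2, s3, s4, s5}, keep only states in Sat with every successor in Z. Z1 = {s2, s3, s4, s5}; Z2 = {s2, s3, s4}; Z3 = {s2, s3}; fixed.
Sat(AG A[~ready U ready]) = {s2, s3}
E[ready U AG A[~ready U ready]]: least fixpoint, start Z0 = Sat(AG A[~ready U ready]) = {s2, s3}, add states in Sat(ready) with some successor in Z. Z1 = {s1, s2, s3, s4}; fixed.
Sat(E[ready U AG A[~ready U ready]]) = {s1, s2, s3, s4}
|Sat(E[ready U AG A[~ready U ready]])| = |{s1, s2, s3, s4}| = 4.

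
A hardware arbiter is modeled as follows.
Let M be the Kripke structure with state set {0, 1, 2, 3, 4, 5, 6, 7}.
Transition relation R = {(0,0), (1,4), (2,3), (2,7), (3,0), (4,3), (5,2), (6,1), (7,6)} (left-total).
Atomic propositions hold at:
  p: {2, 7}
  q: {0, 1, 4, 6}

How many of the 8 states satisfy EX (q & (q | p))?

5

Sat(q | p) = {0, 1, 2, 4, 6, 7}
Sat(q & (q | p)) = {0, 1, 4, 6}
Sat(EX (q & (q | p))) = {s : some successor in {0, 1, 4, 6}} = {0, 1, 3, 6, 7}
|Sat(EX (q & (q | p)))| = |{0, 1, 3, 6, 7}| = 5.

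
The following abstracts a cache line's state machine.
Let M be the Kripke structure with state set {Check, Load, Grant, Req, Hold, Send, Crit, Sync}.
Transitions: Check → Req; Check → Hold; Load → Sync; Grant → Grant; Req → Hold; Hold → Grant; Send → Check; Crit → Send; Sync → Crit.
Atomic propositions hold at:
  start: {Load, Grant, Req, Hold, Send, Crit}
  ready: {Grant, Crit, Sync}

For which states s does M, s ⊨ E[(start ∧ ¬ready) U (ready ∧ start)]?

Sat(¬ready) = {Check, Load, Req, Hold, Send}
Sat(start ∧ ¬ready) = {Load, Req, Hold, Send}
Sat(ready ∧ start) = {Grant, Crit}
E[(start ∧ ¬ready) U (ready ∧ start)]: least fixpoint, start Z0 = Sat((ready ∧ start)) = {Grant, Crit}, add states in Sat(start ∧ ¬ready) with some successor in Z. Z1 = {Grant, Hold, Crit}; Z2 = {Grant, Req, Hold, Crit}; fixed.
Sat(E[(start ∧ ¬ready) U (ready ∧ start)]) = {Grant, Req, Hold, Crit}

{Grant, Req, Hold, Crit}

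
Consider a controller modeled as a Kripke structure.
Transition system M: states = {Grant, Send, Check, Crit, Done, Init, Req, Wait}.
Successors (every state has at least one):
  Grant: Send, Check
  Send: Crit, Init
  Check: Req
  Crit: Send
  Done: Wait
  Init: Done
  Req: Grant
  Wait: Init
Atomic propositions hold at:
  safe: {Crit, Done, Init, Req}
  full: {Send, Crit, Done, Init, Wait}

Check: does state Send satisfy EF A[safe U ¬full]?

No

Sat(¬full) = {Grant, Check, Req}
A[safe U ¬full]: least fixpoint, start Z0 = Sat(¬full) = {Grant, Check, Req}, add states in Sat(safe) with every successor in Z. Already a fixed point.
Sat(A[safe U ¬full]) = {Grant, Check, Req}
EF A[safe U ¬full]: least fixpoint, start Z0 = {Grant, Check, Req}, add states with some successor in Z. Already a fixed point.
Sat(EF A[safe U ¬full]) = {Grant, Check, Req}
Send ∉ Sat(EF A[safe U ¬full]) = {Grant, Check, Req}, so the formula does not hold at Send.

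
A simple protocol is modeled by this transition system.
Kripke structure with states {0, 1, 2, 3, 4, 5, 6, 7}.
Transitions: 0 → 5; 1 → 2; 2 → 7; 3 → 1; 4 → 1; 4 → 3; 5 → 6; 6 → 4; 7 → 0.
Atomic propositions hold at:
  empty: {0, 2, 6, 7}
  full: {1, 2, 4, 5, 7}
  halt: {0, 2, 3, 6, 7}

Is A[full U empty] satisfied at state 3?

No

A[full U empty]: least fixpoint, start Z0 = Sat(empty) = {0, 2, 6, 7}, add states in Sat(full) with every successor in Z. Z1 = {0, 1, 2, 5, 6, 7}; fixed.
Sat(A[full U empty]) = {0, 1, 2, 5, 6, 7}
3 ∉ Sat(A[full U empty]) = {0, 1, 2, 5, 6, 7}, so the formula does not hold at 3.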